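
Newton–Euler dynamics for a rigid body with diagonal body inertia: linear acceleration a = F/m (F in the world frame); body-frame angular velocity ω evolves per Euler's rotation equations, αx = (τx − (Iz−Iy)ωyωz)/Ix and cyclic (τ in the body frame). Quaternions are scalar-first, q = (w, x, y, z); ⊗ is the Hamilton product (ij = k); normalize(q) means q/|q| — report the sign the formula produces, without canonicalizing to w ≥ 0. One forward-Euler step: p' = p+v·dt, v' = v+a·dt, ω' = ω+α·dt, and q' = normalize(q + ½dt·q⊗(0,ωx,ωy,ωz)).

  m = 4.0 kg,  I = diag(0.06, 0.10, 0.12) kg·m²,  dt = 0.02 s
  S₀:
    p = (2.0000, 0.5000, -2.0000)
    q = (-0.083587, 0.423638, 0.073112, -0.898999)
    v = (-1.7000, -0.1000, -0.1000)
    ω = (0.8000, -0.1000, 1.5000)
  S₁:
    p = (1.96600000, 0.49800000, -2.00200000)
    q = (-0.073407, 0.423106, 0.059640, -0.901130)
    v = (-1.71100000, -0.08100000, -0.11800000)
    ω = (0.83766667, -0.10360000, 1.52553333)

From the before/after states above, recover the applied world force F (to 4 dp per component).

Δv = v₁−v₀ = (-0.01100000, 0.01900000, -0.01800000)
F = m·Δv/dt = (-2.2000, 3.8000, -3.6000)

F = (-2.2000, 3.8000, -3.6000)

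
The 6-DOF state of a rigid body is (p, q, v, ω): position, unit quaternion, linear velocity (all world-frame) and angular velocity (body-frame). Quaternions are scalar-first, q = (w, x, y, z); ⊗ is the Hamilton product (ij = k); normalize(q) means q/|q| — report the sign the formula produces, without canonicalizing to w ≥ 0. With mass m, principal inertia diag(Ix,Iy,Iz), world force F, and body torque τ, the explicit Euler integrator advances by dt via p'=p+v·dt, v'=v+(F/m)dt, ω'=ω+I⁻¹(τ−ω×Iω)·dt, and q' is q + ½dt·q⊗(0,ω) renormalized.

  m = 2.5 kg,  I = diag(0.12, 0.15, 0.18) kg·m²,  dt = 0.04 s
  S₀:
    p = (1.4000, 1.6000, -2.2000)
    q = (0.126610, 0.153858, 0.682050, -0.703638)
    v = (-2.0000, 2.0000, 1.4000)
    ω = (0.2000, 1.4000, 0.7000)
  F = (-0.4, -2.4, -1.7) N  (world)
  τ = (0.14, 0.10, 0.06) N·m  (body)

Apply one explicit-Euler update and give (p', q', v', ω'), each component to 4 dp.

p' = (1.3200, 1.6800, -2.1440)
q' = (0.1167, 0.1835, 0.6803, -0.6999)
v' = (-2.0064, 1.9616, 1.3728)
ω' = (0.2369, 1.4289, 0.7115)

p' = p + v·dt = (1.3200, 1.6800, -2.1440)
new velocity v' = (-2.0064, 1.9616, 1.3728)
ω×(Iω) gyroscopic = (0.0294, -0.0084, 0.0084)
angular accel α = (0.9217, 0.7227, 0.2867)
ω' = ω + α·dt = (0.2369, 1.4289, 0.7115)
Hamilton product q⊗(0,ω) = (-0.4930950, 1.4878502, -0.0711742, 0.1676182)
updated quaternion q' = (0.1167, 0.1835, 0.6803, -0.6999)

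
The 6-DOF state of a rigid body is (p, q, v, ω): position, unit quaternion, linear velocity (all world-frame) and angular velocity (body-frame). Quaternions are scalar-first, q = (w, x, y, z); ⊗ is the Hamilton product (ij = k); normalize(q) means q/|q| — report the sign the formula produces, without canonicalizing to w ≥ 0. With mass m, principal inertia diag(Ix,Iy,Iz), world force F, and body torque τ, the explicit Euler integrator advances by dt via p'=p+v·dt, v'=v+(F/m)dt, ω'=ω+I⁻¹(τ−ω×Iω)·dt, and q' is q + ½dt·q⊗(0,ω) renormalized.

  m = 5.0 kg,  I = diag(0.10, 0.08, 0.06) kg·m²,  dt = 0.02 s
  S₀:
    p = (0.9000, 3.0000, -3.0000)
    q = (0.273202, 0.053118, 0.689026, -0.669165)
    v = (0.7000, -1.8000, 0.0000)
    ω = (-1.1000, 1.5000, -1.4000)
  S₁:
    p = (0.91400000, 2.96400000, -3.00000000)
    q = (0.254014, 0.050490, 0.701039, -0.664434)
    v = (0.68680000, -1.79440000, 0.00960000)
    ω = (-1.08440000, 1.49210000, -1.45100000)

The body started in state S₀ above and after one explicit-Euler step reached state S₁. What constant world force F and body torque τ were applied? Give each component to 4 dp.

F = (-3.3000, 1.4000, 2.4000)
τ = (0.1200, 0.0300, -0.1200)

Δω = ω₁−ω₀ = (0.01560000, -0.00790000, -0.05100000)
gyro term ω₀×Iω₀ = (0.0420, 0.0616, 0.0330)
applied torque τ = (0.1200, 0.0300, -0.1200)
Δv = v₁−v₀ = (-0.01320000, 0.00560000, 0.00960000)
F = m·Δv/dt = (-3.3000, 1.4000, 2.4000)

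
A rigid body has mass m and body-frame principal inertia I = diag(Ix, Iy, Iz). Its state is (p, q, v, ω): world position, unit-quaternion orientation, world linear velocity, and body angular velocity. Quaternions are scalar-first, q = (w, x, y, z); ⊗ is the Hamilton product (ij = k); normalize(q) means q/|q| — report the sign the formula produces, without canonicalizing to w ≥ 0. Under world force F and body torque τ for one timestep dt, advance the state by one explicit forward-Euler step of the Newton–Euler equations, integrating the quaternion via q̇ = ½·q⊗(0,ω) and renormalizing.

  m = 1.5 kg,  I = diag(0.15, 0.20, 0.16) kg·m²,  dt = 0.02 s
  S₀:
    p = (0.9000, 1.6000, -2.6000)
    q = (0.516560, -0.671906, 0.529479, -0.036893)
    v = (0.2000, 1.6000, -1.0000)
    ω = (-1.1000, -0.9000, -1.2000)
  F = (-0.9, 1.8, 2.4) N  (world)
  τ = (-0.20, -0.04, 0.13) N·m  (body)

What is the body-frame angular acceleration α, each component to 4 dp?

α = (-1.0453, -0.1340, 0.5031)

precession coupling ω×(Iω) = (-0.0432, -0.0132, 0.0495)
angular accel α = (-1.0453, -0.1340, 0.5031)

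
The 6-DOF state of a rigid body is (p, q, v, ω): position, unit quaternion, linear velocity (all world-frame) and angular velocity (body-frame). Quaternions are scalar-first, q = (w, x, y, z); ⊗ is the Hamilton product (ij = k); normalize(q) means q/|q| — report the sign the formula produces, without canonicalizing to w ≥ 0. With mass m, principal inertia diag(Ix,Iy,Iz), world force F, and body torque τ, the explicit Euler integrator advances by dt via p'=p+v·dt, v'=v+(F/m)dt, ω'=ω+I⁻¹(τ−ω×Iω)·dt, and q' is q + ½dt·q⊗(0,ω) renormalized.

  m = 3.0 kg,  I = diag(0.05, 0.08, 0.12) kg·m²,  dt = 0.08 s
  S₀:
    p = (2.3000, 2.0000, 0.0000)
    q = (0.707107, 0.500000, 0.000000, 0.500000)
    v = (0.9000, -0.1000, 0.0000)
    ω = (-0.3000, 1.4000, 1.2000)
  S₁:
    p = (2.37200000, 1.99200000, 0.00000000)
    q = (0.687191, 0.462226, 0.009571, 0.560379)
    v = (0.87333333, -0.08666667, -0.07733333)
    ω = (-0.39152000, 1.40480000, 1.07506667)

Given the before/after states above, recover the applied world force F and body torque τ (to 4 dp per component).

F = (-1.0000, 0.5000, -2.9000)
τ = (0.0100, 0.0300, -0.2000)

Δω = ω₁−ω₀ = (-0.09152000, 0.00480000, -0.12493333)
τ = I·(Δω/dt) + ω₀×(Iω₀) = (0.0100, 0.0300, -0.2000)
velocity change Δv = (-0.02666667, 0.01333333, -0.07733333)
m·(v₁−v₀)/dt = (-1.0000, 0.5000, -2.9000)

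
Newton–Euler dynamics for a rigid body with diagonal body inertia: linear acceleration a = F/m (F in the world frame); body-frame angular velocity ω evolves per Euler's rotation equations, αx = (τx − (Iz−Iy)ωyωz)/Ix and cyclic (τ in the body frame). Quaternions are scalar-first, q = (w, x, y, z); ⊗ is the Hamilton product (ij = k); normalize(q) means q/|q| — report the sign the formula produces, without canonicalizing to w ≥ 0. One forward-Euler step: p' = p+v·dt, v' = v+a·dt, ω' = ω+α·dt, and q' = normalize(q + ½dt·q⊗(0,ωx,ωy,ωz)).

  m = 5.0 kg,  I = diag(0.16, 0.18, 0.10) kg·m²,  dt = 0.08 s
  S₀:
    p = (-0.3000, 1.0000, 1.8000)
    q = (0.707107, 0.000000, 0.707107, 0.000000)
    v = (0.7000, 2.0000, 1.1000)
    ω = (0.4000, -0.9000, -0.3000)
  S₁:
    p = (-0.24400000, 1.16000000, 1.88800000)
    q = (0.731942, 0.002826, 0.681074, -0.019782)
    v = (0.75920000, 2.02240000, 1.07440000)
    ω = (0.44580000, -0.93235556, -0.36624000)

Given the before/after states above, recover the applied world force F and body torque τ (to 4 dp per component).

F = (3.7000, 1.4000, -1.6000)
τ = (0.0700, -0.0800, -0.0900)

v₁ − v₀ = (0.05920000, 0.02240000, -0.02560000)
F = m·Δv/dt = (3.7000, 1.4000, -1.6000)
Δω = ω₁−ω₀ = (0.04580000, -0.03235556, -0.06624000)
gyro term ω₀×Iω₀ = (-0.0216, -0.0072, -0.0072)
τ = I·(Δω/dt) + ω₀×(Iω₀) = (0.0700, -0.0800, -0.0900)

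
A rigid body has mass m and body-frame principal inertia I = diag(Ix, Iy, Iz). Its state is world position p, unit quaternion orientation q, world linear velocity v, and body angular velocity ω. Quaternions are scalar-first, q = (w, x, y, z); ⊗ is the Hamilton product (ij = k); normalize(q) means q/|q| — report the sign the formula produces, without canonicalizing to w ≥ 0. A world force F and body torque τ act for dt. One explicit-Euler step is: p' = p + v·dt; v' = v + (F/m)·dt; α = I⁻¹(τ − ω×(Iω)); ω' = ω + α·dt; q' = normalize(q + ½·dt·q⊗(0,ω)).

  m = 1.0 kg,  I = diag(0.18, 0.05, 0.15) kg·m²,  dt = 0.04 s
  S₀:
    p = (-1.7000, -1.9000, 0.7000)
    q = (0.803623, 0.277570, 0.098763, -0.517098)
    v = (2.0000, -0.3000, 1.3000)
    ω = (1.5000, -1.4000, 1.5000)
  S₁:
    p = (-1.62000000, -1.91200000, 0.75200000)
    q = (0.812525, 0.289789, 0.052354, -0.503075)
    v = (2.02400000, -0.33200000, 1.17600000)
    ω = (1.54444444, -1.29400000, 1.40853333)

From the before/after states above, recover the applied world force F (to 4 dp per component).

v₁ − v₀ = (0.02400000, -0.03200000, -0.12400000)
F = m·Δv/dt = (0.6000, -0.8000, -3.1000)

F = (0.6000, -0.8000, -3.1000)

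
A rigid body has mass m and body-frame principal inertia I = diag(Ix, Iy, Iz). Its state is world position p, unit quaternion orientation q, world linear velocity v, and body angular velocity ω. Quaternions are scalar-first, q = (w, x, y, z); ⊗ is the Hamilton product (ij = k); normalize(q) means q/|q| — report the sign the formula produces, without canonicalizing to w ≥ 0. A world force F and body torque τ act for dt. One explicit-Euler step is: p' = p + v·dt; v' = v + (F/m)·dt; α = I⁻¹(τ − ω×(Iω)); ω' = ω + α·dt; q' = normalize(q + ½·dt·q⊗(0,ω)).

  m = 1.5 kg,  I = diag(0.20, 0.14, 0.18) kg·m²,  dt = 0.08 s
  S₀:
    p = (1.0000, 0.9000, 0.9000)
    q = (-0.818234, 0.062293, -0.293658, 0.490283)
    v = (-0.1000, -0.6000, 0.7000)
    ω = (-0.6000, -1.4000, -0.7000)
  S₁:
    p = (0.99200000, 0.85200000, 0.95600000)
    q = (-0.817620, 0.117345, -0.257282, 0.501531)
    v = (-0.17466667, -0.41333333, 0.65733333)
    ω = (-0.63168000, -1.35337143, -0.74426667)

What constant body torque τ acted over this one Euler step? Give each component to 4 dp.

rate change Δω = (-0.03168000, 0.04662857, -0.04426667)
I·α + gyro = (-0.0400, 0.0900, -0.1500)

τ = (-0.0400, 0.0900, -0.1500)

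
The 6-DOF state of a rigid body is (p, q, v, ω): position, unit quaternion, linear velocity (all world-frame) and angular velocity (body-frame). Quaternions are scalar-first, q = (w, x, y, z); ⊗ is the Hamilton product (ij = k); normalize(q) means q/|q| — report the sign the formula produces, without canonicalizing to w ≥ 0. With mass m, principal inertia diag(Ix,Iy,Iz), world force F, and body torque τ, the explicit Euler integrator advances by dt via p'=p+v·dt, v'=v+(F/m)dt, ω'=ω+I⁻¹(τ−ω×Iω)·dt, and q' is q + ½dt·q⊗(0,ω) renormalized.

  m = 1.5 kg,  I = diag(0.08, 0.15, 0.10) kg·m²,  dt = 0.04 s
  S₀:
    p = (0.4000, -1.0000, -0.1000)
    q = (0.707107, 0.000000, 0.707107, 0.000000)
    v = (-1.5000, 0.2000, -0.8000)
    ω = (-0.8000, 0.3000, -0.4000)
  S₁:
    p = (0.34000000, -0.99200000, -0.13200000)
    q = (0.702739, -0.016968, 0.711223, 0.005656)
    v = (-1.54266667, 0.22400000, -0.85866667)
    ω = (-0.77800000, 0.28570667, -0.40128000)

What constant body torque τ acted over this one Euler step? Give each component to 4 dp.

rate change Δω = (0.02200000, -0.01429333, -0.00128000)
ω₀×(Iω₀) = (0.0060, -0.0064, -0.0168)
applied torque τ = (0.0500, -0.0600, -0.0200)

τ = (0.0500, -0.0600, -0.0200)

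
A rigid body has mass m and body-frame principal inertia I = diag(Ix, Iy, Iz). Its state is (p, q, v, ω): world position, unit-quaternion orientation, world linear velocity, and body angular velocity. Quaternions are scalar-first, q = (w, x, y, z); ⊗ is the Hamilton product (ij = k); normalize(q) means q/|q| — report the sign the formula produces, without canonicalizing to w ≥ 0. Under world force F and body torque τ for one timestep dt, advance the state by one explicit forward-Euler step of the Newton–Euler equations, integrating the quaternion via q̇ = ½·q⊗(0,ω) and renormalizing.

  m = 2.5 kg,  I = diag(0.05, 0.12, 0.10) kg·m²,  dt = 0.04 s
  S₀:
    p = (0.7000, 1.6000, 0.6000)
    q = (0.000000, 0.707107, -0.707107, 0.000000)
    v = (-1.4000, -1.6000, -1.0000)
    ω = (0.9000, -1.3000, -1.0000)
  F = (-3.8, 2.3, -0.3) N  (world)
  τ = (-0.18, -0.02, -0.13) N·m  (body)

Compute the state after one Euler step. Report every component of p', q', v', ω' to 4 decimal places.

angular accel α = (-3.0800, -0.5417, -0.4810)
ω + α·dt = (0.7768, -1.3217, -1.0192)
2q̇ = q⊗(0,ω) = (-1.5556354, 0.7071070, 0.7071070, -0.2828428)
updated quaternion q' = (-0.0311, 0.7207, -0.6925, -0.0057)
a = (-1.5200, 0.9200, -0.1200)
new position p' = (0.6440, 1.5360, 0.5600)
new velocity v' = (-1.4608, -1.5632, -1.0048)

p' = (0.6440, 1.5360, 0.5600)
q' = (-0.0311, 0.7207, -0.6925, -0.0057)
v' = (-1.4608, -1.5632, -1.0048)
ω' = (0.7768, -1.3217, -1.0192)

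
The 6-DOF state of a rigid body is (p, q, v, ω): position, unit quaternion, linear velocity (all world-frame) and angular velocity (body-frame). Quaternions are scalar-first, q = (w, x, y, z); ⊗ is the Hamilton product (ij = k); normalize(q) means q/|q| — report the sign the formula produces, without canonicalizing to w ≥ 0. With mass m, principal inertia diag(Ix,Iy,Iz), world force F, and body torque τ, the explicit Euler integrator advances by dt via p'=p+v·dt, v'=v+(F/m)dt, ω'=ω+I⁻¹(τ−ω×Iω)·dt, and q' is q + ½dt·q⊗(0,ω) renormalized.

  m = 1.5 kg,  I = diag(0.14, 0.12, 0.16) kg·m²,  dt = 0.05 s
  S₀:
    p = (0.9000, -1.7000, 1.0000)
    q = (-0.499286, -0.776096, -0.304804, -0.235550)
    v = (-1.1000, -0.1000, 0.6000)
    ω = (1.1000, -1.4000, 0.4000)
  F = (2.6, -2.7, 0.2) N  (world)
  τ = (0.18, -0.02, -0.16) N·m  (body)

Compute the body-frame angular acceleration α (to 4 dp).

α = (1.4457, -0.0933, -1.1925)

precession coupling ω×(Iω) = (-0.0224, -0.0088, 0.0308)
α = I⁻¹(τ − ω×Iω) = (1.4457, -0.0933, -1.1925)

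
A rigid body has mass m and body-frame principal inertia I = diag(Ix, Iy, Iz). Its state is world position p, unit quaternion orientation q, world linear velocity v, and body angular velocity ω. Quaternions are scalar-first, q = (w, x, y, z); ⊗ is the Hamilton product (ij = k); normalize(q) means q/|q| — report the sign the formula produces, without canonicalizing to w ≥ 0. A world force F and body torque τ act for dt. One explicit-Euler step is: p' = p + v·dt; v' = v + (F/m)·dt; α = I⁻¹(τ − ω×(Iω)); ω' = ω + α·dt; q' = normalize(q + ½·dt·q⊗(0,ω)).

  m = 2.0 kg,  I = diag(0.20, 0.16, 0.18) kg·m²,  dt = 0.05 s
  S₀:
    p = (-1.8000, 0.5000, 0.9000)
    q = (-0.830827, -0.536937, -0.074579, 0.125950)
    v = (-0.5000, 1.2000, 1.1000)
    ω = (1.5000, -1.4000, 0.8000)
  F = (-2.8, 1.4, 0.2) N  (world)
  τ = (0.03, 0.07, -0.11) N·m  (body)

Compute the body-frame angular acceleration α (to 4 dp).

α = (0.2620, 0.2875, -1.0778)

gyro term ω×Iω = (-0.0224, 0.0240, 0.0840)
angular accel α = (0.2620, 0.2875, -1.0778)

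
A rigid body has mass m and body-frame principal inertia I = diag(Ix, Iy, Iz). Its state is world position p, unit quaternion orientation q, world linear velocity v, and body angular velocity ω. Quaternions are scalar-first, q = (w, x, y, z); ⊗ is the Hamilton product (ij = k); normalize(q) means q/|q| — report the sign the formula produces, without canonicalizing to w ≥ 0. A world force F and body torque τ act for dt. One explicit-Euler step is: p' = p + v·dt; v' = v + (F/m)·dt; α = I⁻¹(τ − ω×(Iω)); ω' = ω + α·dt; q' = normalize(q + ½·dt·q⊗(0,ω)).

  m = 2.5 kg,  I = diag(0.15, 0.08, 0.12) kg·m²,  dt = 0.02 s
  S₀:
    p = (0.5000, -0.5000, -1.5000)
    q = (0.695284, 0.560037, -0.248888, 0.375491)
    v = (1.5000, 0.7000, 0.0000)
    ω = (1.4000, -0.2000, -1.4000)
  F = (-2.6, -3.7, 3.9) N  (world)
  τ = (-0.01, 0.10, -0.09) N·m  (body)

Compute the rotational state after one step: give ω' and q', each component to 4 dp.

ω' = (1.3972, -0.1603, -1.4183)
q' = (0.6921, 0.5739, -0.2371, 0.3680)

gyro term ω×Iω = (0.0112, -0.0588, 0.0196)
(τ − ω×Iω)/I = (-0.1413, 1.9850, -0.9133)
new body rate ω' = (1.3972, -0.1603, -1.4183)
q⊗(0,ω) = (-0.3081420, 1.3969390, 1.1706824, -0.7369618)
q + ½dt·q⊗(0,ω), renormalized = (0.6921, 0.5739, -0.2371, 0.3680)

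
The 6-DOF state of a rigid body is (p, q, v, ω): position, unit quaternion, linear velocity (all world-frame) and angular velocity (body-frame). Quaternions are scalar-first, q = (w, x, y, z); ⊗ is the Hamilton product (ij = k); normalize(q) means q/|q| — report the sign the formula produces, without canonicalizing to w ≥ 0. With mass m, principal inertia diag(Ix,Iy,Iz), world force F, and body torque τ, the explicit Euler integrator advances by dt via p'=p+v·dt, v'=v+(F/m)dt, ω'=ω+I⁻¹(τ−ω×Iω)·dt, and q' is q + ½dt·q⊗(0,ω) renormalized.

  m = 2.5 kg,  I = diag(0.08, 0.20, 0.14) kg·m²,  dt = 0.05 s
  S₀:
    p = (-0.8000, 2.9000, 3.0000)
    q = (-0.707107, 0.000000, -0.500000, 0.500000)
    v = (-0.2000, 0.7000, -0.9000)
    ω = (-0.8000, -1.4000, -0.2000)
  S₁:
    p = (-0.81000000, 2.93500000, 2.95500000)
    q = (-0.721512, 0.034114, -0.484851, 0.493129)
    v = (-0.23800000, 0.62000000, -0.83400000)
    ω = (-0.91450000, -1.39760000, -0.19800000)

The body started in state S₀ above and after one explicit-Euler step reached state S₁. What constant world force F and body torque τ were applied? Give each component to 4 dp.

F = (-1.9000, -4.0000, 3.3000)
τ = (-0.2000, 0.0000, 0.1400)

ω₁ − ω₀ = (-0.11450000, 0.00240000, 0.00200000)
gyro term ω₀×Iω₀ = (-0.0168, -0.0096, 0.1344)
I·α + gyro = (-0.2000, 0.0000, 0.1400)
velocity change Δv = (-0.03800000, -0.08000000, 0.06600000)
applied force F = (-1.9000, -4.0000, 3.3000)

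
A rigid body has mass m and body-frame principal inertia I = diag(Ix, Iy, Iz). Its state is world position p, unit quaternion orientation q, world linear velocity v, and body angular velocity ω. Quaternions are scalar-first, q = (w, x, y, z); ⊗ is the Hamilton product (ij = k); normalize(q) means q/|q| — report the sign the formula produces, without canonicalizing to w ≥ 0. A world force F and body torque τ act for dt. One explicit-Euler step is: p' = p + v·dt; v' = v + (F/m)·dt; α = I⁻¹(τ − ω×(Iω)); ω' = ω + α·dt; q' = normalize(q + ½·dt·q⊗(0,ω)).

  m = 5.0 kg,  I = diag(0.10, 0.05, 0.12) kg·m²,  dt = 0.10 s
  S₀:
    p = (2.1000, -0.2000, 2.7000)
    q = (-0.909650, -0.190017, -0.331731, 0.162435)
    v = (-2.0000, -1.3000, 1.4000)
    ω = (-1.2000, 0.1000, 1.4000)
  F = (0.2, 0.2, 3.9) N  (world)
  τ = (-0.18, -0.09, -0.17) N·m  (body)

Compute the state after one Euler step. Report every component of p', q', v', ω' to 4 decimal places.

p' = (1.9000, -0.3300, 2.8400)
q' = (-0.9268, -0.1588, -0.3313, 0.0776)
v' = (-1.9960, -1.2960, 1.4780)
ω' = (-1.3898, -0.1472, 1.2533)

p + v·dt = (1.9000, -0.3300, 2.8400)
v' = v + a·dt = (-1.9960, -1.2960, 1.4780)
(τ − ω×Iω)/I = (-1.8980, -2.4720, -1.4667)
new body rate ω' = (-1.3898, -0.1472, 1.2533)
Hamilton product q⊗(0,ω) = (-0.4222563, 0.6109131, -0.0198632, -1.6905889)
updated quaternion q' = (-0.9268, -0.1588, -0.3313, 0.0776)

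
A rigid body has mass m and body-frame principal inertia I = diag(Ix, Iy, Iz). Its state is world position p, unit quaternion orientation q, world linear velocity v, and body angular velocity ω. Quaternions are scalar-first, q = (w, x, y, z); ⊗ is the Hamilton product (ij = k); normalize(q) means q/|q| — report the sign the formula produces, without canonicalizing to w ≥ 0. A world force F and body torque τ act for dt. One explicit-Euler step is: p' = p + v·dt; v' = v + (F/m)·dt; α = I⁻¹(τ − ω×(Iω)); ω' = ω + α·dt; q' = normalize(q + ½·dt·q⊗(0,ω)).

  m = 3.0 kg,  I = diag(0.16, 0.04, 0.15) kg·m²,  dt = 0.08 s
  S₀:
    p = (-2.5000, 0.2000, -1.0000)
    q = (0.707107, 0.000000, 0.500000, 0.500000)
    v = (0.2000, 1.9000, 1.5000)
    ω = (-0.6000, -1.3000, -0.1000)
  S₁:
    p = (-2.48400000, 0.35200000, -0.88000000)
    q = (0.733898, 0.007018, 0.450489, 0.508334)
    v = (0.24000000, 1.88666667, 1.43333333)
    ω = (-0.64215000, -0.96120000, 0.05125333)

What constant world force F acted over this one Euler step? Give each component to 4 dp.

v₁ − v₀ = (0.04000000, -0.01333333, -0.06666667)
m·(v₁−v₀)/dt = (1.5000, -0.5000, -2.5000)

F = (1.5000, -0.5000, -2.5000)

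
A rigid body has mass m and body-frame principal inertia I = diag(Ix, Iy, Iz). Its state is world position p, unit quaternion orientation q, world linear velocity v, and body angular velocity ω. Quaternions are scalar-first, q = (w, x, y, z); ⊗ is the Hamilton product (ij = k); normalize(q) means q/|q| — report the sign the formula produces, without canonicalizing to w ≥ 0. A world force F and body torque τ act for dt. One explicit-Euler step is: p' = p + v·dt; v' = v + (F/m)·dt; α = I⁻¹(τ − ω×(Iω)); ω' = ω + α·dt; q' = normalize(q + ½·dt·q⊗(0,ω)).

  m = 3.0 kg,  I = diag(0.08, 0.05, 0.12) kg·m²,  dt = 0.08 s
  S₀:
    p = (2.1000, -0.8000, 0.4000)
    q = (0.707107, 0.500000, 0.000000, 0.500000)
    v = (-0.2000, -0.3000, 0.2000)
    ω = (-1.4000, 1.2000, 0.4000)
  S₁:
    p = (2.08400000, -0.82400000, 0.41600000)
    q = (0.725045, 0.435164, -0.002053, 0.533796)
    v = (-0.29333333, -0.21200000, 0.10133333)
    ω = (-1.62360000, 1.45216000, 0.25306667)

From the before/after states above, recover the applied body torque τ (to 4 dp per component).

τ = (-0.1900, 0.1800, -0.1700)

ω₁ − ω₀ = (-0.22360000, 0.25216000, -0.14693333)
precession coupling = (0.0336, 0.0224, 0.0504)
τ = I·(Δω/dt) + ω₀×(Iω₀) = (-0.1900, 0.1800, -0.1700)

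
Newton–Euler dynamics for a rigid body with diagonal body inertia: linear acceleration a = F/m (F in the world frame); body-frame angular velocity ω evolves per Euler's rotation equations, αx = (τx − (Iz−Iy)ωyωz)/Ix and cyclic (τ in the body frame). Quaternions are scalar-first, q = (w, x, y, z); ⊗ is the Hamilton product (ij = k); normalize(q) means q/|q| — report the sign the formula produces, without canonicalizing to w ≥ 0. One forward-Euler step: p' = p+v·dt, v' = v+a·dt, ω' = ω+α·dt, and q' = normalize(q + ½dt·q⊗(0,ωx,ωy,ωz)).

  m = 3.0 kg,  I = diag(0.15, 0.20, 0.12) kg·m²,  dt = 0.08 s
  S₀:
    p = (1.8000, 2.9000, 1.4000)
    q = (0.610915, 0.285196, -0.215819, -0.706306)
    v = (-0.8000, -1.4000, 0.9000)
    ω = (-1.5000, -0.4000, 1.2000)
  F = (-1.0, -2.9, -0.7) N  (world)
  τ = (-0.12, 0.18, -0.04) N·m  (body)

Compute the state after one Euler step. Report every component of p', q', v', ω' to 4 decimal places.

p' = (1.7360, 2.7880, 1.4720)
q' = (0.6565, 0.2262, -0.1963, -0.6924)
v' = (-0.8267, -1.4773, 0.8813)
ω' = (-1.5845, -0.3064, 1.1533)

ω×(Iω) gyroscopic = (0.0384, -0.0540, 0.0300)
angular accel α = (-1.0560, 1.1700, -0.5833)
ω' = ω + α·dt = (-1.5845, -0.3064, 1.1533)
2q̇ = q⊗(0,ω) = (1.1890336, -1.4578777, 0.4728578, 0.2952911)
q + ½dt·q⊗(0,ω), renormalized = (0.6565, 0.2262, -0.1963, -0.6924)
p' = p + v·dt = (1.7360, 2.7880, 1.4720)
v' = v + a·dt = (-0.8267, -1.4773, 0.8813)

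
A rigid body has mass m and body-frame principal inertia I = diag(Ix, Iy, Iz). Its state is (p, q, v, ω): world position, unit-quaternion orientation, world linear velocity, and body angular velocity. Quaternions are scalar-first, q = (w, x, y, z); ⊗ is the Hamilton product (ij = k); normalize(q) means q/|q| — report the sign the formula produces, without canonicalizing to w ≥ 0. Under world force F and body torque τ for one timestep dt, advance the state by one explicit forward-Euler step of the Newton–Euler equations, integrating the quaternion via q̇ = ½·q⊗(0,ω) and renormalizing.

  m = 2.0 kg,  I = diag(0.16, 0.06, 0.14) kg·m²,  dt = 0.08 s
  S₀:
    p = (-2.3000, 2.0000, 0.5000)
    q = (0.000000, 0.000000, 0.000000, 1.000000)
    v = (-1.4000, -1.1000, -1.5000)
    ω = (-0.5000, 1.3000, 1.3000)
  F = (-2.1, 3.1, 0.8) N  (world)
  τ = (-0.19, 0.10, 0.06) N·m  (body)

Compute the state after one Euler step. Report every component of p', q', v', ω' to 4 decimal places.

p' = (-2.4120, 1.9120, 0.3800)
q' = (-0.0518, -0.0518, -0.0199, 0.9971)
v' = (-1.4840, -0.9760, -1.4680)
ω' = (-0.6626, 1.4507, 1.2971)

linear accel F/m = (-1.0500, 1.5500, 0.4000)
p' = p + v·dt = (-2.4120, 1.9120, 0.3800)
v' = v + a·dt = (-1.4840, -0.9760, -1.4680)
ω×(Iω) gyroscopic = (0.1352, -0.0130, 0.0650)
α = I⁻¹(τ − ω×Iω) = (-2.0325, 1.8833, -0.0357)
ω' = ω + α·dt = (-0.6626, 1.4507, 1.2971)
q⊗(0,ω) = (-1.3000000, -1.3000000, -0.5000000, 0.0000000)
q' = normalize(q + ½dt·q⊗(0,ω)) = (-0.0518, -0.0518, -0.0199, 0.9971)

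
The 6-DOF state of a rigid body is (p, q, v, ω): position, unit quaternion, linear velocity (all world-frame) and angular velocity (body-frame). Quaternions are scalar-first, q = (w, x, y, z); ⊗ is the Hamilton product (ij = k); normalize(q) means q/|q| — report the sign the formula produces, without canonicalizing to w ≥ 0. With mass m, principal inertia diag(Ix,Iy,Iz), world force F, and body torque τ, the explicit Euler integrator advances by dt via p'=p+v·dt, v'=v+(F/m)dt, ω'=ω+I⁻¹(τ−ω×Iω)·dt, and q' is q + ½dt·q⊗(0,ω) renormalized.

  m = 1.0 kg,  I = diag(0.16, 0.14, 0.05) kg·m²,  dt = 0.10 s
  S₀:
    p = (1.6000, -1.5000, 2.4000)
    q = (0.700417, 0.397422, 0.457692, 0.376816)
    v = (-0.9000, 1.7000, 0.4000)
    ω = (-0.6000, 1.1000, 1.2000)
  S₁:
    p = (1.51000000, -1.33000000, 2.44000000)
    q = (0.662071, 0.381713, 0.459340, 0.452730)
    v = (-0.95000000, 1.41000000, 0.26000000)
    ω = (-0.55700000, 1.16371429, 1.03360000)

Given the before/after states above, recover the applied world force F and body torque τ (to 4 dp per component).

F = (-0.5000, -2.9000, -1.4000)
τ = (-0.0500, 0.0100, -0.0700)

Δv = v₁−v₀ = (-0.05000000, -0.29000000, -0.14000000)
applied force F = (-0.5000, -2.9000, -1.4000)
ω₁ − ω₀ = (0.04300000, 0.06371429, -0.16640000)
I·α + gyro = (-0.0500, 0.0100, -0.0700)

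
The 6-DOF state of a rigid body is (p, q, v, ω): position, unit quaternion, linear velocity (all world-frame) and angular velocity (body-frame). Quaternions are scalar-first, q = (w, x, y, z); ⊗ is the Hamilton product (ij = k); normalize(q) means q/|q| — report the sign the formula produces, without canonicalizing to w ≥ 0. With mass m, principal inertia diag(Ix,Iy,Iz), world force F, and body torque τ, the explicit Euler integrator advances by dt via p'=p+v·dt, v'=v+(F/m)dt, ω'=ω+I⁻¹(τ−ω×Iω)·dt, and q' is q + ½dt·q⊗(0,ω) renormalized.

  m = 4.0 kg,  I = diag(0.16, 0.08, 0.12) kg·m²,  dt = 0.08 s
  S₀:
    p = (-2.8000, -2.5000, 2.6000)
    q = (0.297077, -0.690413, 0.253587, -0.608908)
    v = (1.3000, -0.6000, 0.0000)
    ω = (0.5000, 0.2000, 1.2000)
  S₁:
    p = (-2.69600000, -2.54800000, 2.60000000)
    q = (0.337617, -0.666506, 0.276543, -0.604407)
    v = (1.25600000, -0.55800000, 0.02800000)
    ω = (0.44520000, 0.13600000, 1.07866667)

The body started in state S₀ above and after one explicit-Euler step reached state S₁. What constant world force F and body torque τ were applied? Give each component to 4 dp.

Δω = ω₁−ω₀ = (-0.05480000, -0.06400000, -0.12133333)
gyro term ω₀×Iω₀ = (0.0096, 0.0240, -0.0080)
I·α + gyro = (-0.1000, -0.0400, -0.1900)
velocity change Δv = (-0.04400000, 0.04200000, 0.02800000)
F = m·Δv/dt = (-2.2000, 2.1000, 1.4000)

F = (-2.2000, 2.1000, 1.4000)
τ = (-0.1000, -0.0400, -0.1900)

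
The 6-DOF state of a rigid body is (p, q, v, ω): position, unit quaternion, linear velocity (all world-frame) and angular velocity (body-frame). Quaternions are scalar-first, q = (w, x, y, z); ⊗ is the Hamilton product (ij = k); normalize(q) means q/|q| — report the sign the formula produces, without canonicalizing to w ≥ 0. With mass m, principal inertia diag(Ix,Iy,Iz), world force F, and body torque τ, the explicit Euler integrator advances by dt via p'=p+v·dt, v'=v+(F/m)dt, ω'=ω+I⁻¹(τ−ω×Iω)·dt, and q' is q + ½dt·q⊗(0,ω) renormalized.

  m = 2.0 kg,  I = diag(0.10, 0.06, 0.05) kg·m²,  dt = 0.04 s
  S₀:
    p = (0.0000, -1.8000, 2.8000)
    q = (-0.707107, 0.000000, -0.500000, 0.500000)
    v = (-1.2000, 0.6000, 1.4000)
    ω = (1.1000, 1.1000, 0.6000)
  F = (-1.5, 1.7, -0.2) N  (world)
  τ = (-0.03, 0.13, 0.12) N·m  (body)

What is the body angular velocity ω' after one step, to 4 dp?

ω' = (1.0906, 1.1647, 0.7347)

angular accel α = (-0.2340, 1.6167, 3.3680)
new body rate ω' = (1.0906, 1.1647, 0.7347)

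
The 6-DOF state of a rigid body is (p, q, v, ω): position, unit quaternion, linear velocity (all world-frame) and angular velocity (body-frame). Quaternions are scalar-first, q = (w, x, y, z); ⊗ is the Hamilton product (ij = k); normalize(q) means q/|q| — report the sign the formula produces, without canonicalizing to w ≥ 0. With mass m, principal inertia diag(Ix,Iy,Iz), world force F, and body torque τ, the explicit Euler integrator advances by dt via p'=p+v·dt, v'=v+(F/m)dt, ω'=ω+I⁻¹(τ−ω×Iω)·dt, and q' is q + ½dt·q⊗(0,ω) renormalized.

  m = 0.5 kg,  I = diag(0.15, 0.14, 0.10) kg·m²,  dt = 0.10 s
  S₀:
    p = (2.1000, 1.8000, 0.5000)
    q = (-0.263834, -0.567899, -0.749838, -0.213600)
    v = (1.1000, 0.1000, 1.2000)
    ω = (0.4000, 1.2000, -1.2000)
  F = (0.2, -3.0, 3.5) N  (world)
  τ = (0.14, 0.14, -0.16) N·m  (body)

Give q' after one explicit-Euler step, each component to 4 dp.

2q̇ = q⊗(0,ω) = (0.8706452, 1.0505920, -1.0835196, -0.0649428)
q' = normalize(q + ½dt·q⊗(0,ω)) = (-0.2195, -0.5134, -0.8010, -0.2160)

q' = (-0.2195, -0.5134, -0.8010, -0.2160)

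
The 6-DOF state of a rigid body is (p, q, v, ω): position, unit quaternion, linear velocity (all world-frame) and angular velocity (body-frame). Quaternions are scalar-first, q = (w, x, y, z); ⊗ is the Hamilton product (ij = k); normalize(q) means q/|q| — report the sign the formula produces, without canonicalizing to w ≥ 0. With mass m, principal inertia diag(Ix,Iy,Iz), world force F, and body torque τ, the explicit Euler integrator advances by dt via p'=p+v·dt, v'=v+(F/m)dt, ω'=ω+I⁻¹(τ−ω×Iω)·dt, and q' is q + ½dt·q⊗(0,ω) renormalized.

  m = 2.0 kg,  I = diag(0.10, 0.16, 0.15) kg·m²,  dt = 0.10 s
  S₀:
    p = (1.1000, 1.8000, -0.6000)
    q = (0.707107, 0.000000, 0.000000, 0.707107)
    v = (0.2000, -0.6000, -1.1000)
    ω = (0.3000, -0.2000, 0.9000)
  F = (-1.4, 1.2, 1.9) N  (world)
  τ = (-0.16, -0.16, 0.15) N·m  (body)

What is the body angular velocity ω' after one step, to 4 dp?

ω' = (0.1382, -0.2916, 1.0024)

gyro term ω×Iω = (0.0018, -0.0135, -0.0036)
(τ − ω×Iω)/I = (-1.6180, -0.9156, 1.0240)
new body rate ω' = (0.1382, -0.2916, 1.0024)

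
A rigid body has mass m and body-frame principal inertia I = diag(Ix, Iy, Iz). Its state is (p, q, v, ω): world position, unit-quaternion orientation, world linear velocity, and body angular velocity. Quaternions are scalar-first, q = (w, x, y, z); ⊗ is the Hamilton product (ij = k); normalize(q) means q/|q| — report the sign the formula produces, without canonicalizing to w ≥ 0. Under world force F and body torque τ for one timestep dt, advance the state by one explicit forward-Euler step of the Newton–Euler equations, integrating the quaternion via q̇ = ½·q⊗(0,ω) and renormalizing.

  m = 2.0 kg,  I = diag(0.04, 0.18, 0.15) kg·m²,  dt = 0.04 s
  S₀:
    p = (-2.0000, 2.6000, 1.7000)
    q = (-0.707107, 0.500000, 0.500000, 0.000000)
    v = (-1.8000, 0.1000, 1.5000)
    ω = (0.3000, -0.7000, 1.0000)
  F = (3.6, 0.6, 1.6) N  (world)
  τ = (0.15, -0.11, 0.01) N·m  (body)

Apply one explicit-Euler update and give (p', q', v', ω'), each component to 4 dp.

p' = (-2.0720, 2.6040, 1.7600)
q' = (-0.7029, 0.5056, 0.4997, -0.0241)
v' = (-1.7280, 0.1120, 1.5320)
ω' = (0.4290, -0.7171, 1.0105)

a = F/m = (1.8000, 0.3000, 0.8000)
new position p' = (-2.0720, 2.6040, 1.7600)
v + (F/m)dt = (-1.7280, 0.1120, 1.5320)
ω×(Iω) gyroscopic = (0.0210, -0.0330, -0.0294)
(τ − ω×Iω)/I = (3.2250, -0.4278, 0.2627)
new body rate ω' = (0.4290, -0.7171, 1.0105)
2q̇ = q⊗(0,ω) = (0.2000000, 0.2878679, -0.0050251, -1.2071070)
updated quaternion q' = (-0.7029, 0.5056, 0.4997, -0.0241)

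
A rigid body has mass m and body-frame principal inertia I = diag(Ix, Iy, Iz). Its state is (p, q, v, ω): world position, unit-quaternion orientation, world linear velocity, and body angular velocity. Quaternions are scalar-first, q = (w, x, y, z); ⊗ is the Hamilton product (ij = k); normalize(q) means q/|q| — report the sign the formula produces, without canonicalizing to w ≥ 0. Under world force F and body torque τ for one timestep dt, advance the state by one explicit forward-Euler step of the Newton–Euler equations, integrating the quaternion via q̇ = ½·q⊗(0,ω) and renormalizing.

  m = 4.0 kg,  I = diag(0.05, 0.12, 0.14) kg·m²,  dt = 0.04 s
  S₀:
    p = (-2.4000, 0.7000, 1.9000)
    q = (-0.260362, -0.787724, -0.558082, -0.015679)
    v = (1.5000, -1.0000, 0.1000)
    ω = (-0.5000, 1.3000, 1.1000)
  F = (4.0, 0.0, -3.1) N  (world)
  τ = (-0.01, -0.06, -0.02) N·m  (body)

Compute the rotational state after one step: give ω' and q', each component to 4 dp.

ω×(Iω) gyroscopic = (0.0286, 0.0495, -0.0455)
α = I⁻¹(τ − ω×Iω) = (-0.7720, -0.9125, 0.1821)
ω' = ω + α·dt = (-0.5309, 1.2635, 1.1073)
Hamilton product q⊗(0,ω) = (0.3488915, -0.4633265, 0.5358653, -1.5894804)
updated quaternion q' = (-0.2532, -0.7965, -0.5470, -0.0474)

ω' = (-0.5309, 1.2635, 1.1073)
q' = (-0.2532, -0.7965, -0.5470, -0.0474)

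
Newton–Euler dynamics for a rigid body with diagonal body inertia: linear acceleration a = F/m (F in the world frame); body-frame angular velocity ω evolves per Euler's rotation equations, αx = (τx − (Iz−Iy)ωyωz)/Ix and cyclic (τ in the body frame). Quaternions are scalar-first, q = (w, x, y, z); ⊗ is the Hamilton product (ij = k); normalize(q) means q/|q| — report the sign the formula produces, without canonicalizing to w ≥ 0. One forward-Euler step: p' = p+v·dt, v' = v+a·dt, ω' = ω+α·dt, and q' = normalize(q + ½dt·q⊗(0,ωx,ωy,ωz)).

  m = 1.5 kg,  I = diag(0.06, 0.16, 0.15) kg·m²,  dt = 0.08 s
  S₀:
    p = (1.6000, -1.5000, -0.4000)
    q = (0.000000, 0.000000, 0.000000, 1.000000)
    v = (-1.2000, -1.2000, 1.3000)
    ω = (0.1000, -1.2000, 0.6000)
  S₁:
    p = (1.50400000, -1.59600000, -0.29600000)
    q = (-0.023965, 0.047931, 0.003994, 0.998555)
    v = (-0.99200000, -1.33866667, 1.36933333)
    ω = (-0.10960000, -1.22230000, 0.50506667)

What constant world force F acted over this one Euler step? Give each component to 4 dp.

F = (3.9000, -2.6000, 1.3000)

v₁ − v₀ = (0.20800000, -0.13866667, 0.06933333)
m·(v₁−v₀)/dt = (3.9000, -2.6000, 1.3000)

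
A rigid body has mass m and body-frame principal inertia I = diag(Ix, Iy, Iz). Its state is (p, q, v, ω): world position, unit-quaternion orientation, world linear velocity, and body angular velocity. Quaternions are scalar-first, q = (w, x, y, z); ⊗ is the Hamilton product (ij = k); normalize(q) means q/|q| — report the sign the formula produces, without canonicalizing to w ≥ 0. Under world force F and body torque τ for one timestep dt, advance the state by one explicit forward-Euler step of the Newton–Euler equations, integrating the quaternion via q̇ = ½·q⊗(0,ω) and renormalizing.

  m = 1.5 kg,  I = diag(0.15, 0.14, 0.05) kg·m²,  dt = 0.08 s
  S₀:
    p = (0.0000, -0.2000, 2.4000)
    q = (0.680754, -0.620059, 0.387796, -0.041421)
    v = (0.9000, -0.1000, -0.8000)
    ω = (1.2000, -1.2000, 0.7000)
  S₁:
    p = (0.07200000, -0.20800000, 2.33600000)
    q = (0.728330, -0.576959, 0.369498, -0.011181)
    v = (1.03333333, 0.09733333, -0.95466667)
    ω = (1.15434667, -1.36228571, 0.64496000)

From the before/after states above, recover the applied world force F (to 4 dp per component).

velocity change Δv = (0.13333333, 0.19733333, -0.15466667)
applied force F = (2.5000, 3.7000, -2.9000)

F = (2.5000, 3.7000, -2.9000)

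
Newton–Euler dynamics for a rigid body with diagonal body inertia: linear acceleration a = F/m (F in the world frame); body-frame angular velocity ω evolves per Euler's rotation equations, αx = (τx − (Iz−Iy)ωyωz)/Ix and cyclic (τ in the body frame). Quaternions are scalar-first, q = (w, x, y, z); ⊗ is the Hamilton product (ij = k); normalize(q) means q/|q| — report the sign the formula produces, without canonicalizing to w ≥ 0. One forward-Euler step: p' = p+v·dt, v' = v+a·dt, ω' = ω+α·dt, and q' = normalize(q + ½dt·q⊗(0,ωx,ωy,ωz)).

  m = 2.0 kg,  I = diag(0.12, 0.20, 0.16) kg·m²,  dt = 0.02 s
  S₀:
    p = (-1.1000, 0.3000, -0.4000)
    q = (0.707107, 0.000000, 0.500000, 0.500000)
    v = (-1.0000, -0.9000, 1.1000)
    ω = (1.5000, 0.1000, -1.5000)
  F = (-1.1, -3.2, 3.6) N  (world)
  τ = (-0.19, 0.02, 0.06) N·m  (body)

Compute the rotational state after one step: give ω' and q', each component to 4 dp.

angular accel α = (-1.6333, -0.3500, 0.3000)
new body rate ω' = (1.4673, 0.0930, -1.4940)
Hamilton product q⊗(0,ω) = (0.7000000, 0.2606605, 0.8207107, -1.8106605)
q' = normalize(q + ½dt·q⊗(0,ω)) = (0.7139, 0.0026, 0.5081, 0.4818)

ω' = (1.4673, 0.0930, -1.4940)
q' = (0.7139, 0.0026, 0.5081, 0.4818)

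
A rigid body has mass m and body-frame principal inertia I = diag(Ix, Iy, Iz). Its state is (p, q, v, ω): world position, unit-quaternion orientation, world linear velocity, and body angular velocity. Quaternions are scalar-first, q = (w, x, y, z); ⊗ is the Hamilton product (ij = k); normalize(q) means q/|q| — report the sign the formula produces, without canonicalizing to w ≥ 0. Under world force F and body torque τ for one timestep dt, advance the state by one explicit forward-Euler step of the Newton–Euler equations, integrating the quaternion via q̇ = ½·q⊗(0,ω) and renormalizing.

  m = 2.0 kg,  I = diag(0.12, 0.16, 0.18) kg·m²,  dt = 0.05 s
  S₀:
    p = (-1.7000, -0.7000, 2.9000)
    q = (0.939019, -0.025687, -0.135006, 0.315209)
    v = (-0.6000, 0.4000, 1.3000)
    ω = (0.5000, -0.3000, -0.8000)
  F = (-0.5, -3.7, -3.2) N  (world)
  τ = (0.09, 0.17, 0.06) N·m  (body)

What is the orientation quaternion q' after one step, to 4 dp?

q' = (0.9443, -0.0089, -0.1386, 0.2982)

Hamilton product q⊗(0,ω) = (0.2245089, 0.6720770, -0.1446508, -0.6760061)
updated quaternion q' = (0.9443, -0.0089, -0.1386, 0.2982)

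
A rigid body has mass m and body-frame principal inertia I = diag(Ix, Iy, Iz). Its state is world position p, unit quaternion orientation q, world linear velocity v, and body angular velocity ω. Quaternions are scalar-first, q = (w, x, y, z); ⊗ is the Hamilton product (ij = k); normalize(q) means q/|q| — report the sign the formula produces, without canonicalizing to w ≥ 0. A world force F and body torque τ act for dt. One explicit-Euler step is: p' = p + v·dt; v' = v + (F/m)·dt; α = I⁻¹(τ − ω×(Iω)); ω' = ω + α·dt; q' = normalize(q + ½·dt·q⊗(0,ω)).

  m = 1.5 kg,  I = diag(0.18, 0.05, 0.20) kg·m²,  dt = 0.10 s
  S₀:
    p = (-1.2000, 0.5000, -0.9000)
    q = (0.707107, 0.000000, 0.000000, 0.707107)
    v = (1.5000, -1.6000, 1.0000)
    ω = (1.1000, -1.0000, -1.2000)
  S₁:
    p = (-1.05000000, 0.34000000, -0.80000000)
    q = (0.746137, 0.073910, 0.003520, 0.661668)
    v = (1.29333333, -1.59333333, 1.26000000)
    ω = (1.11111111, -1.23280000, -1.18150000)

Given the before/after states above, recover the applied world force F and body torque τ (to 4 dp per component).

F = (-3.1000, 0.1000, 3.9000)
τ = (0.2000, -0.0900, 0.1800)

velocity change Δv = (-0.20666667, 0.00666667, 0.26000000)
F = m·Δv/dt = (-3.1000, 0.1000, 3.9000)
Δω = ω₁−ω₀ = (0.01111111, -0.23280000, 0.01850000)
precession coupling = (0.1800, 0.0264, 0.1430)
I·α + gyro = (0.2000, -0.0900, 0.1800)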